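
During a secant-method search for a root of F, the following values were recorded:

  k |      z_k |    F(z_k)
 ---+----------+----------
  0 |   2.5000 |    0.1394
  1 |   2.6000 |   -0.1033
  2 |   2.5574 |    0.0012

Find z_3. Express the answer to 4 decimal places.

z_3 = 2.5574 − 0.0012·(2.5574 − 2.6000) / (0.0012 − (-0.1033))
   = 2.5574 − (-0.000051)/(0.104500) = 2.557889

2.5579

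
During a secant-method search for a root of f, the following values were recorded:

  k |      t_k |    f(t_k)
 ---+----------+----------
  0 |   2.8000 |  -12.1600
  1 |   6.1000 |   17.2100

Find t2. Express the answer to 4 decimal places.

t2 = 6.1000 − 17.2100·(6.1000 − 2.8000) / (17.2100 − (-12.1600))
   = 6.1000 − (56.793000)/(29.370000) = 4.166292

4.1663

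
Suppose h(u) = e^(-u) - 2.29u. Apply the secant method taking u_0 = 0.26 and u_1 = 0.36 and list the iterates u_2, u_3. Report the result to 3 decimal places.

h(0.26) = 0.17565, h(0.36) = -0.12672
u_2 = 0.36000 − (-0.12672)·(0.36000 − 0.26000) / (-0.12672 − 0.17565) = 0.36000 − (-0.01267)/(-0.30238) = 0.31809
h(0.31809) = -0.00089
u_3 = 0.31809 − (-0.00089)·(0.31809 − 0.36000) / (-0.00089 − (-0.12672)) = 0.31809 − (0.00004)/(0.12583) = 0.31779

0.318, 0.318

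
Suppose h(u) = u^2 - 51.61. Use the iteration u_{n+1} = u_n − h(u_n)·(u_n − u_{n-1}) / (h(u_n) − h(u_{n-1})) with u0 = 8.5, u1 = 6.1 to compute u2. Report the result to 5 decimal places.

7.08630

h(8.5) = 20.6400000, h(6.1) = -14.4000000
u2 = 6.1000000 − (-14.4000000)·(6.1000000 − 8.5000000) / (-14.4000000 − 20.6400000) = 6.1000000 − (34.5600000)/(-35.0400000) = 7.0863014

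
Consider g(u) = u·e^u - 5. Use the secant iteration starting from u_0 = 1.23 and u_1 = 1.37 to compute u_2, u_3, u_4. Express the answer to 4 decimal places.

g(1.23) = -0.791888, g(1.37) = 0.391430
u_2 = 1.370000 − 0.391430·(1.370000 − 1.230000) / (0.391430 − (-0.791888)) = 1.370000 − (0.054800)/(1.183318) = 1.323689
g(1.323689) = -0.026558
u_3 = 1.323689 − (-0.026558)·(1.323689 − 1.370000) / (-0.026558 − 0.391430) = 1.323689 − (0.001230)/(-0.417989) = 1.326632
g(1.326632) = -0.000814
u_4 = 1.326632 − (-0.000814)·(1.326632 − 1.323689) / (-0.000814 − (-0.026558)) = 1.326632 − (-0.000002)/(0.025744) = 1.326725

1.3237, 1.3266, 1.3267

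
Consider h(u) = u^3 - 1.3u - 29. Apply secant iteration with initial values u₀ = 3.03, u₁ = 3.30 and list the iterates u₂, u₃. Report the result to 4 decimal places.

3.2080, 3.2131

h(3.03) = -5.120873, h(3.30) = 2.647000
u₂ = 3.300000 − 2.647000·(3.300000 − 3.030000) / (2.647000 − (-5.120873)) = 3.300000 − (0.714690)/(7.767873) = 3.207994
h(3.207994) = -0.156199
u₃ = 3.207994 − (-0.156199)·(3.207994 − 3.300000) / (-0.156199 − 2.647000) = 3.207994 − (0.014371)/(-2.803199) = 3.213121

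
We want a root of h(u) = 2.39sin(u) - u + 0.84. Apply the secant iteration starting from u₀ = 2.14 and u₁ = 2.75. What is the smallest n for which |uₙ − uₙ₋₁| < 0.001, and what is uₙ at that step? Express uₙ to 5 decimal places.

n = 5, uₙ = 2.41957

h(2.14) = 0.7131697, h(2.75) = -0.9978302
u₂ = 2.7500000 − (-0.9978302)·(0.6100000)/(-1.7110000) = 2.3942569;  |Δ| = 0.3557431
h(2.3942569) = 0.0701949
u₃ = 2.3942569 − 0.0701949·(-0.3557431)/(1.0680251) = 2.4176378;  |Δ| = 0.0233809
h(2.4176378) = 0.0053855
u₄ = 2.4176378 − 0.0053855·(0.0233809)/(-0.0648094) = 2.4195806;  |Δ| = 0.0019429
h(2.4195806) = -0.0000393
u₅ = 2.4195806 − (-0.0000393)·(0.0019429)/(-0.0054247) = 2.4195666;  |Δ| = 0.0000141
|u₅ − u₄| = 0.0000141 < 0.001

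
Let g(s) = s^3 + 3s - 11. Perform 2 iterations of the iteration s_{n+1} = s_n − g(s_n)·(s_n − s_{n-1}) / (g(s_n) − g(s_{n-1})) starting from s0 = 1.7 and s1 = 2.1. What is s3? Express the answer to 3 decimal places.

1.780

g(1.7) = -0.98700, g(2.1) = 4.56100
s2 = 2.10000 − 4.56100·(2.10000 − 1.70000) / (4.56100 − (-0.98700)) = 2.10000 − (1.82440)/(5.54800) = 1.77116
g(1.77116) = -0.13037
s3 = 1.77116 − (-0.13037)·(1.77116 − 2.10000) / (-0.13037 − 4.56100) = 1.77116 − (0.04287)/(-4.69137) = 1.78030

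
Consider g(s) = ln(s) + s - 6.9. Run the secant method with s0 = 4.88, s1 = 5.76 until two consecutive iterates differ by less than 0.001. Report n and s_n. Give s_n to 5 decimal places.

n = 4, s_n = 5.24309

g(4.88) = -0.4348548, g(5.76) = 0.6109375
s2 = 5.7600000 − 0.6109375·(0.8800000)/(1.0457923) = 5.2459161;  |Δ| = 0.5140839
g(5.2459161) = 0.0033660
s3 = 5.2459161 − 0.0033660·(-0.5140839)/(-0.6075715) = 5.2430680;  |Δ| = 0.0028480
g(5.2430680) = -0.0000251
s4 = 5.2430680 − (-0.0000251)·(-0.0028480)/(-0.0033911) = 5.2430891;  |Δ| = 0.0000211
|s4 − s3| = 0.0000211 < 0.001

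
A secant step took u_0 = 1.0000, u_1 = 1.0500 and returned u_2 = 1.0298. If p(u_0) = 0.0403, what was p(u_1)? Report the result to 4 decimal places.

The secant line through (1.0000, 0.0403) and (1.0500, p(u_1)) crosses zero at u_2 = 1.0298.
So (1.0000, 0.0403), (1.0500, p(u_1)), (1.0298, 0) are collinear:
p(u_1) = 0.0403 · (1.0500 − 1.0298) / (1.0000 − 1.0298) = 0.0403 · (0.020200)/(-0.029800) = -0.027317

-0.0273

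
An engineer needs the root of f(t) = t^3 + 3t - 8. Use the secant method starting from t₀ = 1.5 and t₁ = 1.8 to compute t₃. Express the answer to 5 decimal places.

1.51255

f(1.5) = -0.1250000, f(1.8) = 3.2320000
t₂ = 1.8000000 − 3.2320000·(1.8000000 − 1.5000000) / (3.2320000 − (-0.1250000)) = 1.8000000 − (0.9696000)/(3.3570000) = 1.5111707
f(1.5111707) = -0.0155229
t₃ = 1.5111707 − (-0.0155229)·(1.5111707 − 1.8000000) / (-0.0155229 − 3.2320000) = 1.5111707 − (0.0044835)/(-3.2475229) = 1.5125513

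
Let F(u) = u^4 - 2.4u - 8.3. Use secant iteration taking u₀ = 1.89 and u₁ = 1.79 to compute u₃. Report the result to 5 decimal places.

1.89306

F(1.89) = -0.0761016, F(1.79) = -2.3297432
u₂ = 1.7900000 − (-2.3297432)·(1.7900000 − 1.8900000) / (-2.3297432 − (-0.0761016)) = 1.7900000 − (0.2329743)/(-2.2536416) = 1.8933768
F(1.8933768) = 0.0072302
u₃ = 1.8933768 − 0.0072302·(1.8933768 − 1.7900000) / (0.0072302 − (-2.3297432)) = 1.8933768 − (0.0007474)/(2.3369734) = 1.8930570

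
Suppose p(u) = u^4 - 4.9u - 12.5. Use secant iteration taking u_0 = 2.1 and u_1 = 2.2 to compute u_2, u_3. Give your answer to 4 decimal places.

p(2.1) = -3.341900, p(2.2) = 0.145600
u_2 = 2.200000 − 0.145600·(2.200000 − 2.100000) / (0.145600 − (-3.341900)) = 2.200000 − (0.014560)/(3.487500) = 2.195825
p(2.195825) = -0.011255
u_3 = 2.195825 − (-0.011255)·(2.195825 − 2.200000) / (-0.011255 − 0.145600) = 2.195825 − (0.000047)/(-0.156855) = 2.196125

2.1958, 2.1961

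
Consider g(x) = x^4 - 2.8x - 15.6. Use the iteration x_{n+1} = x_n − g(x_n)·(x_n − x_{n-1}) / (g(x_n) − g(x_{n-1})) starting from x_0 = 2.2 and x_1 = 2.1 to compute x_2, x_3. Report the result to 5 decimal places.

g(2.2) = 1.6656000, g(2.1) = -2.0319000
x_2 = 2.1000000 − (-2.0319000)·(2.1000000 − 2.2000000) / (-2.0319000 − 1.6656000) = 2.1000000 − (0.2031900)/(-3.6975000) = 2.1549533
g(2.1549533) = -0.0687687
x_3 = 2.1549533 − (-0.0687687)·(2.1549533 − 2.1000000) / (-0.0687687 − (-2.0319000)) = 2.1549533 − (-0.0037791)/(1.9631313) = 2.1568784

2.15495, 2.15688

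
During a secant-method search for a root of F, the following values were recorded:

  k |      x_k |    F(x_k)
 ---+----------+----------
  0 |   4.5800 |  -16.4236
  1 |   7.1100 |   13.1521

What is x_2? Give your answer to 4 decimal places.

x_2 = 7.1100 − 13.1521·(7.1100 − 4.5800) / (13.1521 − (-16.4236))
   = 7.1100 − (33.274813)/(29.575700) = 5.984927

5.9849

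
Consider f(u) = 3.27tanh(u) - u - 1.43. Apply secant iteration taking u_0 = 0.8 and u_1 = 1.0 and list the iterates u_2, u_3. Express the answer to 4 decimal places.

f(0.8) = -0.058600, f(1.0) = 0.060413
u_2 = 1.000000 − 0.060413·(1.000000 − 0.800000) / (0.060413 − (-0.058600)) = 1.000000 − (0.012083)/(0.119013) = 0.898477
f(0.898477) = 0.011389
u_3 = 0.898477 − 0.011389·(0.898477 − 1.000000) / (0.011389 − 0.060413) = 0.898477 − (-0.001156)/(-0.049024) = 0.874891

0.8985, 0.8749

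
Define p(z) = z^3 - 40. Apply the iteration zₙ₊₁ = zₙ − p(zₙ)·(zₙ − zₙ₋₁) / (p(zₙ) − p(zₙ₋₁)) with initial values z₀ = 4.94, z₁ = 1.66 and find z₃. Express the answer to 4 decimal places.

4.1443

p(4.94) = 80.553784, p(1.66) = -35.425704
z₂ = 1.660000 − (-35.425704)·(1.660000 − 4.940000) / (-35.425704 − 80.553784) = 1.660000 − (116.196309)/(-115.979488) = 2.661869
p(2.661869) = -21.139193
z₃ = 2.661869 − (-21.139193)·(2.661869 − 1.660000) / (-21.139193 − (-35.425704)) = 2.661869 − (-21.178712)/(14.286511) = 4.144297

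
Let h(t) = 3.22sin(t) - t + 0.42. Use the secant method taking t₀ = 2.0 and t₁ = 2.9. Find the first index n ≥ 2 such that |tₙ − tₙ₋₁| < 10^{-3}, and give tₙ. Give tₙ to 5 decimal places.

h(2.0) = 1.3479377, h(2.9) = -1.7096172
t₂ = 2.9000000 − (-1.7096172)·(0.9000000)/(-3.0575549) = 2.3967693;  |Δ| = 0.5032307
h(2.3967693) = 0.2058817
t₃ = 2.3967693 − 0.2058817·(-0.5032307)/(1.9154989) = 2.4508576;  |Δ| = 0.0540883
h(2.4508576) = 0.0206171
t₄ = 2.4508576 − 0.0206171·(0.0540883)/(-0.1852646) = 2.4568768;  |Δ| = 0.0060192
h(2.4568768) = -0.0003782
t₅ = 2.4568768 − (-0.0003782)·(0.0060192)/(-0.0209953) = 2.4567683;  |Δ| = 0.0001084
|t₅ − t₄| = 0.0001084 < 10^{-3}

n = 5, tₙ = 2.45677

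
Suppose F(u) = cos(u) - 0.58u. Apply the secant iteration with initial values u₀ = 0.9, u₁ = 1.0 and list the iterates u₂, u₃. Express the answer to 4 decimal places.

0.9715, 0.9719

F(0.9) = 0.099610, F(1.0) = -0.039698
u₂ = 1.000000 − (-0.039698)·(1.000000 − 0.900000) / (-0.039698 − 0.099610) = 1.000000 − (-0.003970)/(-0.139308) = 0.971504
F(0.971504) = 0.000587
u₃ = 0.971504 − 0.000587·(0.971504 − 1.000000) / (0.000587 − (-0.039698)) = 0.971504 − (-0.000017)/(0.040284) = 0.971918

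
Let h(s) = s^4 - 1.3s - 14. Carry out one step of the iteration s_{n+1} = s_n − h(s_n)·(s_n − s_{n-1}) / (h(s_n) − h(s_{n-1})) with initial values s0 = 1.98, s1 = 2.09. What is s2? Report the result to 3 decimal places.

2.017

h(1.98) = -1.20446, h(2.09) = 2.36330
s2 = 2.09000 − 2.36330·(2.09000 − 1.98000) / (2.36330 − (-1.20446)) = 2.09000 − (0.25996)/(3.56776) = 2.01714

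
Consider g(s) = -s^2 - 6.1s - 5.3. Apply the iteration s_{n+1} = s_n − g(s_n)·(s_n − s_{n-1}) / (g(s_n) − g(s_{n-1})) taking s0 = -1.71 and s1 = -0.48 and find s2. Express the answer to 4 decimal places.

-1.1456

g(-1.71) = 2.206900, g(-0.48) = -2.602400
s2 = -0.480000 − (-2.602400)·(-0.480000 − (-1.710000)) / (-2.602400 − 2.206900) = -0.480000 − (-3.200952)/(-4.809300) = -1.145575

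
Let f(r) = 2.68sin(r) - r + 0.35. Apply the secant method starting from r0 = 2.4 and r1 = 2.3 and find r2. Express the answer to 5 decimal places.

2.31682

f(2.4) = -0.2397587, f(2.3) = 0.0484900
r2 = 2.3000000 − 0.0484900·(2.3000000 − 2.4000000) / (0.0484900 − (-0.2397587)) = 2.3000000 − (-0.0048490)/(0.2882486) = 2.3168223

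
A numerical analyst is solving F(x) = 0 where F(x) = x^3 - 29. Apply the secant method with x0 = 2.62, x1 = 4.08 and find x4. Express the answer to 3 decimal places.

F(2.62) = -11.01527, F(4.08) = 38.91731
x2 = 4.08000 − 38.91731·(4.08000 − 2.62000) / (38.91731 − (-11.01527)) = 4.08000 − (56.81928)/(49.93258) = 2.94208
F(2.94208) = -3.53384
x3 = 2.94208 − (-3.53384)·(2.94208 − 4.08000) / (-3.53384 − 38.91731) = 2.94208 − (4.02122)/(-42.45115) = 3.03681
F(3.03681) = -0.99399
x4 = 3.03681 − (-0.99399)·(3.03681 − 2.94208) / (-0.99399 − (-3.53384)) = 3.03681 − (-0.09416)/(2.53984) = 3.07388

3.074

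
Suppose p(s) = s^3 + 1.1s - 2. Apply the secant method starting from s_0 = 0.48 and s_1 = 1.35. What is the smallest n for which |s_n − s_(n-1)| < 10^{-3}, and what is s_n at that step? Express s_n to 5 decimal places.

n = 6, s_n = 0.97516

p(0.48) = -1.3614080, p(1.35) = 1.9453750
s_2 = 1.3500000 − 1.9453750·(0.8700000)/(3.3067830) = 0.8381804;  |Δ| = 0.5118196
p(0.8381804) = -0.4891409
s_3 = 0.8381804 − (-0.4891409)·(-0.5118196)/(-2.4345159) = 0.9410148;  |Δ| = 0.1028344
p(0.9410148) = -0.1316068
s_4 = 0.9410148 − (-0.1316068)·(0.1028344)/(0.3575340) = 0.9788677;  |Δ| = 0.0378529
p(0.9788677) = 0.0146879
s_5 = 0.9788677 − 0.0146879·(0.0378529)/(0.1462947) = 0.9750673;  |Δ| = 0.0038004
p(0.9750673) = -0.0003746
s_6 = 0.9750673 − (-0.0003746)·(-0.0038004)/(-0.0150625) = 0.9751618;  |Δ| = 0.0000945
|s_6 − s_5| = 0.0000945 < 10^{-3}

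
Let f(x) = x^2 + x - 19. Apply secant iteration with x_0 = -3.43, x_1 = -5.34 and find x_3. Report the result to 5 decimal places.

-4.88328

f(-3.43) = -10.6651000, f(-5.34) = 4.1756000
x_2 = -5.3400000 − 4.1756000·(-5.3400000 − (-3.4300000)) / (4.1756000 − (-10.6651000)) = -5.3400000 − (-7.9753960)/(14.8407000) = -4.8025997
f(-4.8025997) = -0.7376355
x_3 = -4.8025997 − (-0.7376355)·(-4.8025997 − (-5.3400000)) / (-0.7376355 − 4.1756000) = -4.8025997 − (-0.3964055)/(-4.9132355) = -4.8832809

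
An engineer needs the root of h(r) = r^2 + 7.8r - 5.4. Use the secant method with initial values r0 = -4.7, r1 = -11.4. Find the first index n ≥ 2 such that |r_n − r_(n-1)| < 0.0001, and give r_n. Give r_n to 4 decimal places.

h(-4.7) = -19.970000, h(-11.4) = 35.640000
r2 = -11.400000 − 35.640000·(-6.700000)/(55.610000) = -7.106024;  |Δ| = 4.293976
h(-7.106024) = -10.331409
r3 = -7.106024 − (-10.331409)·(4.293976)/(-45.971409) = -8.071033;  |Δ| = 0.965009
h(-8.071033) = -3.212483
r4 = -8.071033 − (-3.212483)·(-0.965009)/(7.118926) = -8.506503;  |Δ| = 0.435469
h(-8.506503) = 0.609866
r5 = -8.506503 − 0.609866·(-0.435469)/(3.822349) = -8.437022;  |Δ| = 0.069480
h(-8.437022) = -0.025429
r6 = -8.437022 − (-0.025429)·(0.069480)/(-0.635295) = -8.439803;  |Δ| = 0.002781
h(-8.439803) = -0.000185
r7 = -8.439803 − (-0.000185)·(-0.002781)/(0.025244) = -8.439824;  |Δ| = 0.000020
|r7 − r6| = 0.000020 < 0.0001

n = 7, r_n = -8.4398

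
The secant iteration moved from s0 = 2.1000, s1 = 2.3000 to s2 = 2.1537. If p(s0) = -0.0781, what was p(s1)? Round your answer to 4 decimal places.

0.2128

The secant line through (2.1000, -0.0781) and (2.3000, p(s1)) crosses zero at s2 = 2.1537.
So (2.1000, -0.0781), (2.3000, p(s1)), (2.1537, 0) are collinear:
p(s1) = -0.0781 · (2.3000 − 2.1537) / (2.1000 − 2.1537) = -0.0781 · (0.146300)/(-0.053700) = 0.212775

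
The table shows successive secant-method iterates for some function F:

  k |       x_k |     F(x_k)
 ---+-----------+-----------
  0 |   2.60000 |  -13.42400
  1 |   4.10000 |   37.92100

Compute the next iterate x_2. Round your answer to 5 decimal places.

x_2 = 4.10000 − 37.92100·(4.10000 − 2.60000) / (37.92100 − (-13.42400))
   = 4.10000 − (56.8815000)/(51.3450000) = 2.9921706

2.99217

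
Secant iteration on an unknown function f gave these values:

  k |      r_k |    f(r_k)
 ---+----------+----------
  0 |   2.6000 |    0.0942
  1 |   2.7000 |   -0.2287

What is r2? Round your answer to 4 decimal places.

r2 = 2.7000 − (-0.2287)·(2.7000 − 2.6000) / (-0.2287 − 0.0942)
   = 2.7000 − (-0.022870)/(-0.322900) = 2.629173

2.6292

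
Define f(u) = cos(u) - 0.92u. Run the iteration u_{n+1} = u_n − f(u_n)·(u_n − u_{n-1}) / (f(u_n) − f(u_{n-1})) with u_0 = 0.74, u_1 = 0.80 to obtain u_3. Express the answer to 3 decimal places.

f(0.74) = 0.05767, f(0.80) = -0.03929
u_2 = 0.80000 − (-0.03929)·(0.80000 − 0.74000) / (-0.03929 − 0.05767) = 0.80000 − (-0.00236)/(-0.09696) = 0.77569
f(0.77569) = 0.00031
u_3 = 0.77569 − 0.00031·(0.77569 − 0.80000) / (0.00031 − (-0.03929)) = 0.77569 − (-0.00001)/(0.03960) = 0.77588

0.776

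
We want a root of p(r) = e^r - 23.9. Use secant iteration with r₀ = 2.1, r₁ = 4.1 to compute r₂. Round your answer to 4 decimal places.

2.7031

p(2.1) = -15.733830, p(4.1) = 36.440288
r₂ = 4.100000 − 36.440288·(4.100000 − 2.100000) / (36.440288 − (-15.733830)) = 4.100000 − (72.880575)/(52.174118) = 2.703128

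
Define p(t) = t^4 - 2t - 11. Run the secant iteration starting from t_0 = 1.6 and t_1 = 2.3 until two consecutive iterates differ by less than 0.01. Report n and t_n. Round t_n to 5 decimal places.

p(1.6) = -7.6464000, p(2.3) = 12.3841000
t_2 = 2.3000000 − 12.3841000·(0.7000000)/(20.0305000) = 1.8672165;  |Δ| = 0.4327835
p(1.8672165) = -2.5787686
t_3 = 1.8672165 − (-2.5787686)·(-0.4327835)/(-14.9628686) = 1.9418044;  |Δ| = 0.0745879
p(1.9418044) = -0.6661527
t_4 = 1.9418044 − (-0.6661527)·(0.0745879)/(1.9126159) = 1.9677829;  |Δ| = 0.0259785
p(1.9677829) = 0.0581305
t_5 = 1.9677829 − 0.0581305·(0.0259785)/(0.7242833) = 1.9656979;  |Δ| = 0.0020850
|t_5 − t_4| = 0.0020850 < 0.01

n = 5, t_n = 1.96570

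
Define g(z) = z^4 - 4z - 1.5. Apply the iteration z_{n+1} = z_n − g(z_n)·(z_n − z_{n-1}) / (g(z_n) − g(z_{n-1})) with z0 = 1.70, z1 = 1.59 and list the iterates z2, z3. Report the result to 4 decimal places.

g(1.70) = 0.052100, g(1.59) = -1.468710
z2 = 1.590000 − (-1.468710)·(1.590000 − 1.700000) / (-1.468710 − 0.052100) = 1.590000 − (0.161558)/(-1.520810) = 1.696232
g(1.696232) = -0.006637
z3 = 1.696232 − (-0.006637)·(1.696232 − 1.590000) / (-0.006637 − (-1.468710)) = 1.696232 − (-0.000705)/(1.462073) = 1.696714

1.6962, 1.6967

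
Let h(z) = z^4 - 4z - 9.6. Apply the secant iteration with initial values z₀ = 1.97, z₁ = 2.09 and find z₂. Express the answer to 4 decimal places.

h(1.97) = -2.418615, h(2.09) = 1.120298
z₂ = 2.090000 − 1.120298·(2.090000 − 1.970000) / (1.120298 − (-2.418615)) = 2.090000 − (0.134436)/(3.538913) = 2.052012

2.0520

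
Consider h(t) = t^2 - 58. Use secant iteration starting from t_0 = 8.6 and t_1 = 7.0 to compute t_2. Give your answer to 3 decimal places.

h(8.6) = 15.96000, h(7.0) = -9.00000
t_2 = 7.00000 − (-9.00000)·(7.00000 − 8.60000) / (-9.00000 − 15.96000) = 7.00000 − (14.40000)/(-24.96000) = 7.57692

7.577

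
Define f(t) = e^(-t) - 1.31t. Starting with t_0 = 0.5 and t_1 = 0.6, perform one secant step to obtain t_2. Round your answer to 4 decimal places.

0.4743

f(0.5) = -0.048469, f(0.6) = -0.237188
t_2 = 0.600000 − (-0.237188)·(0.600000 − 0.500000) / (-0.237188 − (-0.048469)) = 0.600000 − (-0.023719)/(-0.188719) = 0.474317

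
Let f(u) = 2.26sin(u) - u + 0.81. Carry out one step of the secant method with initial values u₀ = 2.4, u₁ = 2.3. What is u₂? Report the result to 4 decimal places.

2.3755

f(2.4) = -0.063453, f(2.3) = 0.195294
u₂ = 2.300000 − 0.195294·(2.300000 − 2.400000) / (0.195294 − (-0.063453)) = 2.300000 − (-0.019529)/(0.258747) = 2.375477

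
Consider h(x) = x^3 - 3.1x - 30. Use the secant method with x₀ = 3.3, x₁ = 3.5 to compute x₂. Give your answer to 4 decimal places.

h(3.3) = -4.293000, h(3.5) = 2.025000
x₂ = 3.500000 − 2.025000·(3.500000 − 3.300000) / (2.025000 − (-4.293000)) = 3.500000 − (0.405000)/(6.318000) = 3.435897

3.4359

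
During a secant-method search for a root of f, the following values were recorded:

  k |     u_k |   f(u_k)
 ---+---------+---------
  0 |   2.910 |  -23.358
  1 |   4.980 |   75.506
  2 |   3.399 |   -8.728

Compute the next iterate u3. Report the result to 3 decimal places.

3.563

u3 = 3.399 − (-8.728)·(3.399 − 4.980) / (-8.728 − 75.506)
   = 3.399 − (13.79897)/(-84.23400) = 3.56282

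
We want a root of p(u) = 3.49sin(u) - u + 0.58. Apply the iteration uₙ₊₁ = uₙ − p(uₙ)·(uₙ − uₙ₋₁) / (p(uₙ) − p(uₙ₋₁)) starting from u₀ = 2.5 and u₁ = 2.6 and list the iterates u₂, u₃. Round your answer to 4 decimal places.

p(2.5) = 0.168668, p(2.6) = -0.220900
u₂ = 2.600000 − (-0.220900)·(2.600000 − 2.500000) / (-0.220900 − 0.168668) = 2.600000 − (-0.022090)/(-0.389568) = 2.543296
p(2.543296) = 0.002397
u₃ = 2.543296 − 0.002397·(2.543296 − 2.600000) / (0.002397 − (-0.220900)) = 2.543296 − (-0.000136)/(0.223297) = 2.543905

2.5433, 2.5439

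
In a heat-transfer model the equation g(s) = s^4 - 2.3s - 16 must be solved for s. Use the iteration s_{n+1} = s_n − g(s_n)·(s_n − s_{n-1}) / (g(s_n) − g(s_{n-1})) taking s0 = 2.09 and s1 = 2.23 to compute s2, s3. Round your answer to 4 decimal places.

g(2.09) = -1.726702, g(2.23) = 3.600734
s2 = 2.230000 − 3.600734·(2.230000 − 2.090000) / (3.600734 − (-1.726702)) = 2.230000 − (0.504103)/(5.327437) = 2.135376
g(2.135376) = -0.119305
s3 = 2.135376 − (-0.119305)·(2.135376 − 2.230000) / (-0.119305 − 3.600734) = 2.135376 − (0.011289)/(-3.720040) = 2.138411

2.1354, 2.1384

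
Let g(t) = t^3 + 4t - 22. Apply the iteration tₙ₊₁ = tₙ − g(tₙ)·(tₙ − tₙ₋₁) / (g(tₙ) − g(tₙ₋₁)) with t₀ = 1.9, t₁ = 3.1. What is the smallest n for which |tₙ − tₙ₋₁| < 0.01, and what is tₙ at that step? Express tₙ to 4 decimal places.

n = 5, tₙ = 2.3315

g(1.9) = -7.541000, g(3.1) = 20.191000
t₂ = 3.100000 − 20.191000·(1.200000)/(27.732000) = 2.226309;  |Δ| = 0.873691
g(2.226309) = -2.060172
t₃ = 2.226309 − (-2.060172)·(-0.873691)/(-22.251172) = 2.307201;  |Δ| = 0.080893
g(2.307201) = -0.489548
t₄ = 2.307201 − (-0.489548)·(0.080893)/(1.570623) = 2.332415;  |Δ| = 0.025213
g(2.332415) = 0.018368
t₅ = 2.332415 − 0.018368·(0.025213)/(0.507917) = 2.331503;  |Δ| = 0.000912
|t₅ − t₄| = 0.000912 < 0.01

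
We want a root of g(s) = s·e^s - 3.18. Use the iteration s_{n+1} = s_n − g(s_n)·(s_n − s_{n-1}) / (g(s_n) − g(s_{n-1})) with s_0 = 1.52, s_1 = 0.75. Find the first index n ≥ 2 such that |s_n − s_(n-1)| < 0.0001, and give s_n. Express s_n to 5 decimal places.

n = 6, s_n = 1.07996

g(1.52) = 3.7697823, g(0.75) = -1.5922500
s_2 = 0.7500000 − (-1.5922500)·(-0.7700000)/(-5.3620323) = 0.9786507;  |Δ| = 0.2286507
g(0.9786507) = -0.5759440
s_3 = 0.9786507 − (-0.5759440)·(0.2286507)/(1.0163060) = 1.1082278;  |Δ| = 0.1295771
g(1.1082278) = 0.1768063
s_4 = 1.1082278 − 0.1768063·(0.1295771)/(0.7527503) = 1.0777927;  |Δ| = 0.0304351
g(1.0777927) = -0.0132436
s_5 = 1.0777927 − (-0.0132436)·(-0.0304351)/(-0.1900499) = 1.0799136;  |Δ| = 0.0021209
g(1.0799136) = -0.0002755
s_6 = 1.0799136 − (-0.0002755)·(0.0021209)/(0.0129681) = 1.0799586;  |Δ| = 0.0000451
|s_6 − s_5| = 0.0000451 < 0.0001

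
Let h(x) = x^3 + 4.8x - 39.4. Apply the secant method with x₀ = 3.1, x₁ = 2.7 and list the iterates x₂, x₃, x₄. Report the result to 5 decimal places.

h(3.1) = 5.2710000, h(2.7) = -6.7570000
x₂ = 2.7000000 − (-6.7570000)·(2.7000000 − 3.1000000) / (-6.7570000 − 5.2710000) = 2.7000000 − (2.7028000)/(-12.0280000) = 2.9247090
h(2.9247090) = -0.3436616
x₃ = 2.9247090 − (-0.3436616)·(2.9247090 − 2.7000000) / (-0.3436616 − (-6.7570000)) = 2.9247090 − (-0.0772239)/(6.4133384) = 2.9367501
h(2.9367501) = 0.0244065
x₄ = 2.9367501 − 0.0244065·(2.9367501 − 2.9247090) / (0.0244065 − (-0.3436616)) = 2.9367501 − (0.0002939)/(0.3680681) = 2.9359517

2.92471, 2.93675, 2.93595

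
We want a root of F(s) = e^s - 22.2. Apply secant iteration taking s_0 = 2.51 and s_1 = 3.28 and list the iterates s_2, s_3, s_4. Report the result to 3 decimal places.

F(2.51) = -9.89507, F(3.28) = 4.37577
s_2 = 3.28000 − 4.37577·(3.28000 − 2.51000) / (4.37577 − (-9.89507)) = 3.28000 − (3.36934)/(14.27084) = 3.04390
F(3.04390) = -1.21307
s_3 = 3.04390 − (-1.21307)·(3.04390 − 3.28000) / (-1.21307 − 4.37577) = 3.04390 − (0.28640)/(-5.58884) = 3.09515
F(3.09515) = -0.10954
s_4 = 3.09515 − (-0.10954)·(3.09515 − 3.04390) / (-0.10954 − (-1.21307)) = 3.09515 − (-0.00561)/(1.10353) = 3.10023

3.044, 3.095, 3.100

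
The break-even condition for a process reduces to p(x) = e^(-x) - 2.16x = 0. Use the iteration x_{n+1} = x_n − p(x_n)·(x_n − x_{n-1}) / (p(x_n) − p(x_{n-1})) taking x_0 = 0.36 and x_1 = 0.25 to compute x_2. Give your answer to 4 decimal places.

p(0.36) = -0.079924, p(0.25) = 0.238801
x_2 = 0.250000 − 0.238801·(0.250000 − 0.360000) / (0.238801 − (-0.079924)) = 0.250000 − (-0.026268)/(0.318724) = 0.332416

0.3324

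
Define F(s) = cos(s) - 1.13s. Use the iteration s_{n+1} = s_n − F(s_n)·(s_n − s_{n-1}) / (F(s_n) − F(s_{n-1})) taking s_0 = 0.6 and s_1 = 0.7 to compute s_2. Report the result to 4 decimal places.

F(0.6) = 0.147336, F(0.7) = -0.026158
s_2 = 0.700000 − (-0.026158)·(0.700000 − 0.600000) / (-0.026158 − 0.147336) = 0.700000 − (-0.002616)/(-0.173493) = 0.684923

0.6849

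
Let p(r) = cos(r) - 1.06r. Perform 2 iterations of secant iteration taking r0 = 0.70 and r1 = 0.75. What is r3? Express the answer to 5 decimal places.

0.71336

p(0.70) = 0.0228422, p(0.75) = -0.0633111
r2 = 0.7500000 − (-0.0633111)·(0.7500000 − 0.7000000) / (-0.0633111 − 0.0228422) = 0.7500000 − (-0.0031656)/(-0.0861533) = 0.7132567
p(0.7132567) = 0.0001829
r3 = 0.7132567 − 0.0001829·(0.7132567 − 0.7500000) / (0.0001829 − (-0.0633111)) = 0.7132567 − (-0.0000067)/(0.0634940) = 0.7133626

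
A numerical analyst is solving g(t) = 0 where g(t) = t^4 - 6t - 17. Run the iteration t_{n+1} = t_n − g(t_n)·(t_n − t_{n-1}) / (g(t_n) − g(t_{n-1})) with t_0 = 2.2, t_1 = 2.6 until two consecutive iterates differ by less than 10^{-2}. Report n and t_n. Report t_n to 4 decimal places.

g(2.2) = -6.774400, g(2.6) = 13.097600
t_2 = 2.600000 − 13.097600·(0.400000)/(19.872000) = 2.336361;  |Δ| = 0.263639
g(2.336361) = -1.222054
t_3 = 2.336361 − (-1.222054)·(-0.263639)/(-14.319654) = 2.358860;  |Δ| = 0.022499
g(2.358860) = -0.192612
t_4 = 2.358860 − (-0.192612)·(0.022499)/(1.029441) = 2.363070;  |Δ| = 0.004210
|t_4 − t_3| = 0.004210 < 10^{-2}

n = 4, t_n = 2.3631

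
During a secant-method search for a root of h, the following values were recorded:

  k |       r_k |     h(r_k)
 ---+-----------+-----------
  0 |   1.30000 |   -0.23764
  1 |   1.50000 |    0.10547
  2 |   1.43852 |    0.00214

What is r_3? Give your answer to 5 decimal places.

1.43725

r_3 = 1.43852 − 0.00214·(1.43852 − 1.50000) / (0.00214 − 0.10547)
   = 1.43852 − (-0.0001316)/(-0.1033300) = 1.4372467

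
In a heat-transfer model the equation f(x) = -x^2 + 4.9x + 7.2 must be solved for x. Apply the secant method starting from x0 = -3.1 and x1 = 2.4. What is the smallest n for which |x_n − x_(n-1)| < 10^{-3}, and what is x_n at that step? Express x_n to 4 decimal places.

n = 8, x_n = -1.1835

f(-3.1) = -17.600000, f(2.4) = 13.200000
x2 = 2.400000 − 13.200000·(5.500000)/(30.800000) = 0.042857;  |Δ| = 2.357143
f(0.042857) = 7.408163
x3 = 0.042857 − 7.408163·(-2.357143)/(-5.791837) = -2.972093;  |Δ| = 3.014950
f(-2.972093) = -16.196593
x4 = -2.972093 − (-16.196593)·(-3.014950)/(-23.604756) = -0.903361;  |Δ| = 2.068732
f(-0.903361) = 1.957472
x5 = -0.903361 − 1.957472·(2.068732)/(18.154064) = -1.126423;  |Δ| = 0.223062
f(-1.126423) = 0.411699
x6 = -1.126423 − 0.411699·(-0.223062)/(-1.545772) = -1.185833;  |Δ| = 0.059410
f(-1.185833) = -0.016782
x7 = -1.185833 − (-0.016782)·(-0.059410)/(-0.428481) = -1.183506;  |Δ| = 0.002327
f(-1.183506) = 0.000133
x8 = -1.183506 − 0.000133·(0.002327)/(0.016915) = -1.183524;  |Δ| = 0.000018
|x8 − x7| = 0.000018 < 10^{-3}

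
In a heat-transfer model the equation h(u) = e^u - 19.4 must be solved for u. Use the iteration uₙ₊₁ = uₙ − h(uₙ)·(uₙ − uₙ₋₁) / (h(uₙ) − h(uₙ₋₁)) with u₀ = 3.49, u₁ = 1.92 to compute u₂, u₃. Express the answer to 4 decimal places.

2.6806, 3.1509

h(3.49) = 13.385948, h(1.92) = -12.579042
u₂ = 1.920000 − (-12.579042)·(1.920000 − 3.490000) / (-12.579042 − 13.385948) = 1.920000 − (19.749095)/(-25.964989) = 2.680605
h(2.680605) = -4.806083
u₃ = 2.680605 − (-4.806083)·(2.680605 − 1.920000) / (-4.806083 − (-12.579042)) = 2.680605 − (-3.655530)/(7.772958) = 3.150893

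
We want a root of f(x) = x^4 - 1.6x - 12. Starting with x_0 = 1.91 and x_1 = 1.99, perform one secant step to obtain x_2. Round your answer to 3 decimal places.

1.972

f(1.91) = -1.74737, f(1.99) = 0.49839
x_2 = 1.99000 − 0.49839·(1.99000 − 1.91000) / (0.49839 − (-1.74737)) = 1.99000 − (0.03987)/(2.24576) = 1.97225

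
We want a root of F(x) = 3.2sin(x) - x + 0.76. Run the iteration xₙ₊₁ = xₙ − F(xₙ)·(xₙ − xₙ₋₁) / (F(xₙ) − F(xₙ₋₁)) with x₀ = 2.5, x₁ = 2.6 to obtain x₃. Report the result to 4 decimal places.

2.5485

F(2.5) = 0.175111, F(2.6) = -0.190396
x₂ = 2.600000 − (-0.190396)·(2.600000 − 2.500000) / (-0.190396 − 0.175111) = 2.600000 − (-0.019040)/(-0.365506) = 2.547909
F(2.547909) = 0.002229
x₃ = 2.547909 − 0.002229·(2.547909 − 2.600000) / (0.002229 − (-0.190396)) = 2.547909 − (-0.000116)/(0.192624) = 2.548512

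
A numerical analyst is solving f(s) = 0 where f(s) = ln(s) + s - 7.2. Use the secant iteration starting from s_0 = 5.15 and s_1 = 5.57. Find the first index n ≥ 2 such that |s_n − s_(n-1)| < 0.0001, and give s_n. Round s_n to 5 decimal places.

f(5.15) = -0.4110033, f(5.57) = 0.0873951
s_2 = 5.5700000 − 0.0873951·(0.4200000)/(0.4983983) = 5.4963522;  |Δ| = 0.0736478
f(5.4963522) = 0.0004369
s_3 = 5.4963522 − 0.0004369·(-0.0736478)/(-0.0869582) = 5.4959822;  |Δ| = 0.0003700
f(5.4959822) = -0.0000004
s_4 = 5.4959822 − (-0.0000004)·(-0.0003700)/(-0.0004373) = 5.4959826;  |Δ| = 0.0000004
|s_4 − s_3| = 0.0000004 < 0.0001

n = 4, s_n = 5.49598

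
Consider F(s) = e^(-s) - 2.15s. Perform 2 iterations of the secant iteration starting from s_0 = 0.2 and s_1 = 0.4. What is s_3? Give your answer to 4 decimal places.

0.3333

F(0.2) = 0.388731, F(0.4) = -0.189680
s_2 = 0.400000 − (-0.189680)·(0.400000 − 0.200000) / (-0.189680 − 0.388731) = 0.400000 − (-0.037936)/(-0.578411) = 0.334413
F(0.334413) = -0.003231
s_3 = 0.334413 − (-0.003231)·(0.334413 − 0.400000) / (-0.003231 − (-0.189680)) = 0.334413 − (0.000212)/(0.186449) = 0.333277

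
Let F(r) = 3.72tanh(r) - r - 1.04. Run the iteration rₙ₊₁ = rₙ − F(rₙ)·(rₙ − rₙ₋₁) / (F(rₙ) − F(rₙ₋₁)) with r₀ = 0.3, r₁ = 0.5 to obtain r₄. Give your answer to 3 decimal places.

0.412

F(0.3) = -0.25632, F(0.5) = 0.17908
r₂ = 0.50000 − 0.17908·(0.50000 − 0.30000) / (0.17908 − (-0.25632)) = 0.50000 − (0.03582)/(0.43539) = 0.41774
F(0.41774) = 0.01175
r₃ = 0.41774 − 0.01175·(0.41774 − 0.50000) / (0.01175 − 0.17908) = 0.41774 − (-0.00097)/(-0.16732) = 0.41196
F(0.41196) = -0.00065
r₄ = 0.41196 − (-0.00065)·(0.41196 − 0.41774) / (-0.00065 − 0.01175) = 0.41196 − (0.00000)/(-0.01240) = 0.41227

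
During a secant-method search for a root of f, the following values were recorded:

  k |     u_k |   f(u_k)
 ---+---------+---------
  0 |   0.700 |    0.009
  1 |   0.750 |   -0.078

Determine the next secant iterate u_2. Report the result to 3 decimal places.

0.705

u_2 = 0.750 − (-0.078)·(0.750 − 0.700) / (-0.078 − 0.009)
   = 0.750 − (-0.00390)/(-0.08700) = 0.70517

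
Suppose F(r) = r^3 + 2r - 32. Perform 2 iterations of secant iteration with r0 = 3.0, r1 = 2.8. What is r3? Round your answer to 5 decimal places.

F(3.0) = 1.0000000, F(2.8) = -4.4480000
r2 = 2.8000000 − (-4.4480000)·(2.8000000 − 3.0000000) / (-4.4480000 − 1.0000000) = 2.8000000 − (0.8896000)/(-5.4480000) = 2.9632893
F(2.9632893) = -0.0525312
r3 = 2.9632893 − (-0.0525312)·(2.9632893 − 2.8000000) / (-0.0525312 − (-4.4480000)) = 2.9632893 − (-0.0085778)/(4.3954688) = 2.9652408

2.96524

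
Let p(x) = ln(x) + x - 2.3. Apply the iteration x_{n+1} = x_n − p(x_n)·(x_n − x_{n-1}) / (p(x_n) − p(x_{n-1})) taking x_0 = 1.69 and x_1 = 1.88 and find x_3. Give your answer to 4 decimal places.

p(1.69) = -0.085271, p(1.88) = 0.211272
x_2 = 1.880000 − 0.211272·(1.880000 − 1.690000) / (0.211272 − (-0.085271)) = 1.880000 − (0.040142)/(0.296543) = 1.744635
p(1.744635) = 0.001180
x_3 = 1.744635 − 0.001180·(1.744635 − 1.880000) / (0.001180 − 0.211272) = 1.744635 − (-0.000160)/(-0.210092) = 1.743874

1.7439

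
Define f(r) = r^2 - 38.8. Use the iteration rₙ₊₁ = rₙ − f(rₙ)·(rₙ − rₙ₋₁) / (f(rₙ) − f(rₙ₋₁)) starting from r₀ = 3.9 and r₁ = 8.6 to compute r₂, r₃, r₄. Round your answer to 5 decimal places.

5.78720, 6.15616, 6.23166

f(3.9) = -23.5900000, f(8.6) = 35.1600000
r₂ = 8.6000000 − 35.1600000·(8.6000000 − 3.9000000) / (35.1600000 − (-23.5900000)) = 8.6000000 − (165.2520000)/(58.7500000) = 5.7872000
f(5.7872000) = -5.3083162
r₃ = 5.7872000 − (-5.3083162)·(5.7872000 − 8.6000000) / (-5.3083162 − 35.1600000) = 5.7872000 − (14.9312317)/(-40.4683162) = 6.1561610
f(6.1561610) = -0.9016813
r₄ = 6.1561610 − (-0.9016813)·(6.1561610 − 5.7872000) / (-0.9016813 − (-5.3083162)) = 6.1561610 − (-0.3326853)/(4.4066348) = 6.2316575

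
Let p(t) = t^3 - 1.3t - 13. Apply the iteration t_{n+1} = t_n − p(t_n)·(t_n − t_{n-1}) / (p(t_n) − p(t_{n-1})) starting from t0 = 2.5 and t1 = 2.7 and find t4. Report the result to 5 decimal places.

p(2.5) = -0.6250000, p(2.7) = 3.1730000
t2 = 2.7000000 − 3.1730000·(2.7000000 − 2.5000000) / (3.1730000 − (-0.6250000)) = 2.7000000 − (0.6346000)/(3.7980000) = 2.5329121
p(2.5329121) = -0.0425249
t3 = 2.5329121 − (-0.0425249)·(2.5329121 − 2.7000000) / (-0.0425249 − 3.1730000) = 2.5329121 − (0.0071054)/(-3.2155249) = 2.5351218
p(2.5351218) = -0.0028302
t4 = 2.5351218 − (-0.0028302)·(2.5351218 − 2.5329121) / (-0.0028302 − (-0.0425249)) = 2.5351218 − (-0.0000063)/(0.0396947) = 2.5352793

2.53528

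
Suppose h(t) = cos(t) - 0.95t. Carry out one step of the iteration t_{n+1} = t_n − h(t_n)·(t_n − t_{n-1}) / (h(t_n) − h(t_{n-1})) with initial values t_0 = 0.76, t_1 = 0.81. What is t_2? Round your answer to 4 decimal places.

0.7617

h(0.76) = 0.002836, h(0.81) = -0.080002
t_2 = 0.810000 − (-0.080002)·(0.810000 − 0.760000) / (-0.080002 − 0.002836) = 0.810000 − (-0.004000)/(-0.082838) = 0.761712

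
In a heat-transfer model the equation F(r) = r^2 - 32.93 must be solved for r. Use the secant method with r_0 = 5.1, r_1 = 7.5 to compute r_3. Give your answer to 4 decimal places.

5.7265

F(5.1) = -6.920000, F(7.5) = 23.320000
r_2 = 7.500000 − 23.320000·(7.500000 − 5.100000) / (23.320000 − (-6.920000)) = 7.500000 − (55.968000)/(30.240000) = 5.649206
F(5.649206) = -1.016468
r_3 = 5.649206 − (-1.016468)·(5.649206 − 7.500000) / (-1.016468 − 23.320000) = 5.649206 − (1.881272)/(-24.336468) = 5.726509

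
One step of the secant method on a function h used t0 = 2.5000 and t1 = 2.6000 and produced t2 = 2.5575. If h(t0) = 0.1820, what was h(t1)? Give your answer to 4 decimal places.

The secant line through (2.5000, 0.1820) and (2.6000, h(t1)) crosses zero at t2 = 2.5575.
So (2.5000, 0.1820), (2.6000, h(t1)), (2.5575, 0) are collinear:
h(t1) = 0.1820 · (2.6000 − 2.5575) / (2.5000 − 2.5575) = 0.1820 · (0.042500)/(-0.057500) = -0.134522

-0.1345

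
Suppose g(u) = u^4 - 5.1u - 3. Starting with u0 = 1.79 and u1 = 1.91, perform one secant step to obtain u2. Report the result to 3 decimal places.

1.882

g(1.79) = -1.86274, g(1.91) = 0.56763
u2 = 1.91000 − 0.56763·(1.91000 − 1.79000) / (0.56763 − (-1.86274)) = 1.91000 − (0.06812)/(2.43038) = 1.88197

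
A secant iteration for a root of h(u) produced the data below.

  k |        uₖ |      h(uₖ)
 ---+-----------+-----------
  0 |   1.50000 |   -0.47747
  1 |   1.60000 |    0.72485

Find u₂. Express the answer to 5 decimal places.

1.53971

u₂ = 1.60000 − 0.72485·(1.60000 − 1.50000) / (0.72485 − (-0.47747))
   = 1.60000 − (0.0724850)/(1.2023200) = 1.5397124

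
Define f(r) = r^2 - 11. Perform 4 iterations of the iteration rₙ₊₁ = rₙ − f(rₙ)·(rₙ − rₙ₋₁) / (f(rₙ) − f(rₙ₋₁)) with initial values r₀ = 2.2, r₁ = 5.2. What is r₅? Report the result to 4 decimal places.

f(2.2) = -6.160000, f(5.2) = 16.040000
r₂ = 5.200000 − 16.040000·(5.200000 − 2.200000) / (16.040000 − (-6.160000)) = 5.200000 − (48.120000)/(22.200000) = 3.032432
f(3.032432) = -1.804354
r₃ = 3.032432 − (-1.804354)·(3.032432 − 5.200000) / (-1.804354 − 16.040000) = 3.032432 − (3.911058)/(-17.844354) = 3.251609
f(3.251609) = -0.427041
r₄ = 3.251609 − (-0.427041)·(3.251609 − 3.032432) / (-0.427041 − (-1.804354)) = 3.251609 − (-0.093597)/(1.377312) = 3.319565
f(3.319565) = 0.019513
r₅ = 3.319565 − 0.019513·(3.319565 − 3.251609) / (0.019513 − (-0.427041)) = 3.319565 − (0.001326)/(0.446554) = 3.316596

3.3166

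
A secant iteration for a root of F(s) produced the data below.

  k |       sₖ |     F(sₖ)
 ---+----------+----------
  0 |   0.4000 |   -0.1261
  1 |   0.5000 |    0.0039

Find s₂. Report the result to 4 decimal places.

s₂ = 0.5000 − 0.0039·(0.5000 − 0.4000) / (0.0039 − (-0.1261))
   = 0.5000 − (0.000390)/(0.130000) = 0.497000

0.4970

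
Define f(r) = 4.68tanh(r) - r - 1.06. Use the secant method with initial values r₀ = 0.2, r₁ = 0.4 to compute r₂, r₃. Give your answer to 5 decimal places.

f(0.2) = -0.3362835, f(0.4) = 0.3181611
r₂ = 0.4000000 − 0.3181611·(0.4000000 − 0.2000000) / (0.3181611 − (-0.3362835)) = 0.4000000 − (0.0636322)/(0.6544446) = 0.3027691
f(0.3027691) = 0.0124240
r₃ = 0.3027691 − 0.0124240·(0.3027691 − 0.4000000) / (0.0124240 − 0.3181611) = 0.3027691 − (-0.0012080)/(-0.3057371) = 0.2988180

0.30277, 0.29882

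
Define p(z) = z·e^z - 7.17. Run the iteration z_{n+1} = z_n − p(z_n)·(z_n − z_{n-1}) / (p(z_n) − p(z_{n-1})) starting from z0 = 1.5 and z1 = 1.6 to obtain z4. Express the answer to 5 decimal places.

p(1.5) = -0.4474664, p(1.6) = 0.7548519
z2 = 1.6000000 − 0.7548519·(1.6000000 − 1.5000000) / (0.7548519 − (-0.4474664)) = 1.6000000 − (0.0754852)/(1.2023183) = 1.5372170
p(1.5372170) = -0.0194407
z3 = 1.5372170 − (-0.0194407)·(1.5372170 − 1.6000000) / (-0.0194407 − 0.7548519) = 1.5372170 − (0.0012205)/(-0.7742925) = 1.5387933
p(1.5387933) = -0.0008160
z4 = 1.5387933 − (-0.0008160)·(1.5387933 − 1.5372170) / (-0.0008160 − (-0.0194407)) = 1.5387933 − (-0.0000013)/(0.0186246) = 1.5388624

1.53886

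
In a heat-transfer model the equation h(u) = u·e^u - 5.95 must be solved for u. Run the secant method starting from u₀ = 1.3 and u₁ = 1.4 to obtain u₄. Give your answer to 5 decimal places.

1.42748

h(1.3) = -1.1799143, h(1.4) = -0.2727200
u₂ = 1.4000000 − (-0.2727200)·(1.4000000 − 1.3000000) / (-0.2727200 − (-1.1799143)) = 1.4000000 − (-0.0272720)/(0.9071943) = 1.4300619
h(1.4300619) = 0.0261687
u₃ = 1.4300619 − 0.0261687·(1.4300619 − 1.4000000) / (0.0261687 − (-0.2727200)) = 1.4300619 − (0.0007867)/(0.2988887) = 1.4274299
h(1.4274299) = -0.0005102
u₄ = 1.4274299 − (-0.0005102)·(1.4274299 − 1.4300619) / (-0.0005102 − 0.0261687) = 1.4274299 − (0.0000013)/(-0.0266789) = 1.4274802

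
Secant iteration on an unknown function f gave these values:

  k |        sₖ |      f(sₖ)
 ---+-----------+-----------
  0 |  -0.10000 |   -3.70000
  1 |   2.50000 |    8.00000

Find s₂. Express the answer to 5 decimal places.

0.72222

s₂ = 2.50000 − 8.00000·(2.50000 − (-0.10000)) / (8.00000 − (-3.70000))
   = 2.50000 − (20.8000000)/(11.7000000) = 0.7222222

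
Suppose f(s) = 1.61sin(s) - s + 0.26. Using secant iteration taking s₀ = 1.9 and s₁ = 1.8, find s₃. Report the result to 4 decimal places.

f(1.9) = -0.116457, f(1.8) = 0.027895
s₂ = 1.800000 − 0.027895·(1.800000 − 1.900000) / (0.027895 − (-0.116457)) = 1.800000 − (-0.002789)/(0.144352) = 1.819324
f(1.819324) = 0.001210
s₃ = 1.819324 − 0.001210·(1.819324 − 1.800000) / (0.001210 − 0.027895) = 1.819324 − (0.000023)/(-0.026685) = 1.820200

1.8202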